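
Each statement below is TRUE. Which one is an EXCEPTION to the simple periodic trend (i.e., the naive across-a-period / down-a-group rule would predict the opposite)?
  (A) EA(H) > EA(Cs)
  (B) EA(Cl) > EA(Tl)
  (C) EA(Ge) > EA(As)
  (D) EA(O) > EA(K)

(C)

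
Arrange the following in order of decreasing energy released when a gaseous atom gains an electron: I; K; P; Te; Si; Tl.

Si is in period 3, group 14; P is in period 3, group 15; K is in period 4, group 1; Te is in period 5, group 16; I is in period 5, group 17; Tl is in period 6, group 13.
Atoms with high Z_eff and room in the valence shell (especially the halogens) have the most exothermic electron affinities.
Neither a single period nor a single group — weigh both effects.
K > Tl: period and group pull opposite ways; the down-group shift dominates (48 vs 19 kJ/mol).
P > K: both effects reinforce here, so P is clearly the higher of the two.
Si > P: this pair runs against the simple trend — see the exception note.
Te > Si: the two effects oppose for this pair; the across-period effect wins (190 vs 134 kJ/mol).
I > Te: both are in period 5; the period trend gives I the larger value.
Note the exception: Si has a higher electron affinity than P, contrary to the simple trend — adding an electron to P's half-filled 3p³ is unfavourable, so Si (3p²) has the more exothermic EA.
For reference (kJ/mol): Si 134, P 72, K 48, Te 190, I 295, Tl 19.
So from highest to lowest: I > Te > Si > P > K > Tl.

I, Te, Si, P, K, Tl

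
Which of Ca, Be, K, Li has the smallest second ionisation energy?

Ca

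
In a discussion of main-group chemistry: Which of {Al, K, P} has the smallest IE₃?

Al

After 2 electrons have been removed, what remains? Al²⁺ still has 1 valence electron; K²⁺ is already 1 electron into the core; P²⁺ still has 3 valence electrons.
Core electrons are held far more tightly than valence electrons, so K tops the IE_3 order.
Valence configurations: Al²⁺ [Ne]3s¹, P²⁺ [Ne]3s²3p¹.
Tabulated IE_3 (kJ/mol): Al 2745, K 4420, P 2914.
Overall IE_3 order: Al < P < K.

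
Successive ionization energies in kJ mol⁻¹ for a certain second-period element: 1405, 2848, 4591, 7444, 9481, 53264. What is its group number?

Group 15

Look for the largest jump between consecutive ionization energies: IE6/IE5 ≈ 5.6, far larger than any earlier ratio.
That jump marks the point where a core electron is being removed. So the atom has 5 valence electrons.
A main-group element with 5 valence electrons is in group 15.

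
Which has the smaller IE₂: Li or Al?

After 1 electron has been removed, what remains? Li⁺ is the bare [He] core; Al⁺ still has 2 valence electrons.
Breaking into a closed-shell core is much more expensive than removing a leftover valence electron — Li has the largest IE_2 here.
The numbers (kJ/mol): Li 7298, Al 1817.
Overall IE_2 order: Al < Li.

Al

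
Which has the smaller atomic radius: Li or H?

H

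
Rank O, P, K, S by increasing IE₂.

IE_2 is the cost of taking one more electron from the +1 cation: O⁺ still has 5 valence electrons; P⁺ still has 4 valence electrons; K⁺ is the bare [Ar] core; S⁺ still has 5 valence electrons.
Usually core removal costs more than valence removal, but here the competition is close: a tightly held n=2 valence electron can cost more to remove than an n=3 core electron, so the actual values have to decide it.
Valence configurations: O⁺ [He]2s²2p³, P⁺ [Ne]3s²3p², S⁺ [Ne]3s²3p³.
Approximate IE_2 values (kJ/mol): O 3388, P 1907, K 3052, S 2252.
So the second ionization energies run P < S < K < O.

P < S < K < O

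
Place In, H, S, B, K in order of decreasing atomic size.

K > In > S > B > H

H is in period 1, group 1; B is in period 2, group 13; S is in period 3, group 16; K is in period 4, group 1; In is in period 5, group 13.
Across a period the added protons contract the valence shell; down a group each new principal shell makes the atom larger.
Neither a single period nor a single group — weigh both effects.
B > H: the two effects oppose for this pair; the down-group effect wins (85 vs 32 pm).
S > B: the two effects oppose for this pair; the down-group effect wins (103 vs 85 pm).
In > S: both effects reinforce here, so In is clearly the larger of the two.
K > In: the two effects oppose for this pair; the across-period effect wins (196 vs 142 pm).
Tabulated atomic radius (pm): H 32, B 85, S 103, K 196, In 142.
So from largest to smallest: K > In > S > B > H.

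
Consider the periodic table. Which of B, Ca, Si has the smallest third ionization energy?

After 2 electrons have been removed, what remains? B²⁺ still has 1 valence electron; Ca²⁺ is the bare [Ar] core; Si²⁺ still has 2 valence electrons.
Pulling an electron out of a noble-gas core costs far more than removing a remaining valence electron, so Ca sits at the high end of IE_3.
Valence configurations: B²⁺ [He]2s¹, Si²⁺ [Ne]3s².
Approximate IE_3 values (kJ/mol): B 3660, Ca 4912, Si 3232.
Hence IE_3: Si < B < Ca.

Si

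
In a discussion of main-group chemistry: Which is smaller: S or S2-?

Forming S2- adds 2 electrons to S. More electron–electron repulsion in the same shell, with unchanged nuclear charge, lets the cloud expand.
An anion is larger than its parent atom: S2- > S.

S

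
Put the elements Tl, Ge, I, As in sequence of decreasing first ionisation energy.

I > As > Ge > Tl

Ge is in period 4, group 14; As is in period 4, group 15; I is in period 5, group 17; Tl is in period 6, group 13.
First ionization energy rises across a period (greater Z_eff holds electrons more tightly) and falls down a group (valence electrons are farther from the nucleus).
Here both period and group differ, so the two effects have to be weighed against each other.
Ge > Tl: both effects reinforce here, so Ge is clearly the higher of the two.
As > Ge: As lies to the right of Ge in period 4, so the across-period effect alone puts As higher.
I > As: the two effects oppose for this pair; the across-period effect wins (1008 vs 947 kJ/mol).
Tabulated first ionization energy (kJ/mol): Ge 762, As 947, I 1008, Tl 589.
So from highest to lowest: I > As > Ge > Tl.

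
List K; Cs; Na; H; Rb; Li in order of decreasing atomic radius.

Cs > Rb > K > Na > Li > H

H is in period 1, group 1; Li is in period 2, group 1; Na is in period 3, group 1; K is in period 4, group 1; Rb is in period 5, group 1; Cs is in period 6, group 1.
Radius decreases left→right (rising Z_eff, same n) and increases top→bottom (higher n).
All are in group 1, so atomic radius increases down the group.
So from largest to smallest: Cs > Rb > K > Na > Li > H.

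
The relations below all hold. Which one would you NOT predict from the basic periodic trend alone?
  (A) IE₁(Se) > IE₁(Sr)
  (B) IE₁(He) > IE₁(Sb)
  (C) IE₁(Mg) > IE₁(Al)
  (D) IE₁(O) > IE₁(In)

The general trend: first ionisation energy increases across a period and decreases down a group.
(A) Se (period 4, group 16) vs Sr (period 5, group 2): the stated order agrees with the simple trend.
(B) He (period 1, group 18) vs Sb (period 5, group 15): the stated order agrees with the simple trend.
(C) Mg (period 3, group 2) vs Al (period 3, group 13): the stated order contradicts the simple trend.
(D) O (period 2, group 16) vs In (period 5, group 13): the stated order agrees with the simple trend.
The exception is (C): Al's single 3p electron is easier to remove than one from Mg's filled 3s².

(C)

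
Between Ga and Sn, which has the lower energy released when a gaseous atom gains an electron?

Adding an electron releases more energy for atoms nearer the top right (short of the noble gases).
A diagonal step moves right (one effect) and down (the opposite effect) at once.
Sn > Ga: the two effects oppose for this pair; the across-period effect wins (107 vs 29 kJ/mol).
For reference (kJ/mol): Ga 29, Sn 107.
So Ga has the lower energy released when a gaseous atom gains an electron (Ga < Sn).

Ga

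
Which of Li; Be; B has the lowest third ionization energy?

The third ionization energy removes an electron from the +2 ion. For each element: Li²⁺ is already 1 electron into the core; Be²⁺ is the bare [He] core; B²⁺ still has 1 valence electron.
Breaking into a closed-shell core is much more expensive than removing a leftover valence electron — Li and Be have the largest IE_3 here.
Approximate IE_3 values (kJ/mol): Li 11815, Be 14849, B 3660.
Putting it together, IE_3: B < Li < Be.

B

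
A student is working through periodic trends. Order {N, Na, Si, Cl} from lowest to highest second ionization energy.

Consider each +1 ion: N⁺ still has 4 valence electrons; Na⁺ is the bare [Ne] core; Si⁺ still has 3 valence electrons; Cl⁺ still has 6 valence electrons.
Pulling an electron out of a noble-gas core costs far more than removing a remaining valence electron, so Na sits at the high end of IE_2.
Valence configurations: N⁺ [He]2s²2p², Si⁺ [Ne]3s²3p¹, Cl⁺ [Ne]3s²3p⁴.
The numbers (kJ/mol): N 2856, Na 4562, Si 1577, Cl 2298.
Hence IE_2: Si < Cl < N < Na.

Si < Cl < N < Na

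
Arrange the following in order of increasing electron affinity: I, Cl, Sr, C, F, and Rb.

Sr < Rb < C < I < F < Cl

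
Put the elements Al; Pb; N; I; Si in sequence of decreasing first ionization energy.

N is in period 2, group 15; Al is in period 3, group 13; Si is in period 3, group 14; I is in period 5, group 17; Pb is in period 6, group 14.
Removing the outermost electron gets harder across a period and easier down a group.
These span different periods and groups, so the two trends combine.
Pb > Al: the two effects oppose for this pair; the across-period effect wins (716 vs 578 kJ/mol).
Si > Pb: Si sits above Pb in group 14, so the down-group effect alone puts Si higher.
I > Si: the two effects oppose for this pair; the across-period effect wins (1008 vs 786 kJ/mol).
N > I: the two effects oppose for this pair; the down-group effect wins (1402 vs 1008 kJ/mol).
Approximate values (kJ/mol): N 1402, Al 578, Si 786, I 1008, Pb 716.
So from highest to lowest: N > I > Si > Pb > Al.

N > I > Si > Pb > Al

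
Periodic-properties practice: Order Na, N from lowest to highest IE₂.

N < Na

After 1 electron has been removed, what remains? Na⁺ is the bare [Ne] core; N⁺ still has 4 valence electrons.
Breaking into a closed-shell core is much more expensive than removing a leftover valence electron — Na has the largest IE_2 here.
Approximate IE_2 values (kJ/mol): Na 4562, N 2856.
Overall IE_2 order: N < Na.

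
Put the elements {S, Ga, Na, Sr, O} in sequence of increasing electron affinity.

O is in period 2, group 16; Na is in period 3, group 1; S is in period 3, group 16; Ga is in period 4, group 13; Sr is in period 5, group 2.
Atoms with high Z_eff and room in the valence shell (especially the halogens) have the most exothermic electron affinities.
These span different periods and groups, so the two trends combine.
Ga > Sr: relative to Sr, both the across-period and down-group shifts push Ga's electron affinity up.
Na > Ga: period and group pull opposite ways; the down-group shift dominates (53 vs 29 kJ/mol).
O > Na: both effects reinforce here, so O is clearly the higher of the two.
S > O: this pair runs against the simple trend — see the exception note.
Note the exception: S has a higher electron affinity than O, contrary to the simple trend — the compact 2p subshell of O repels the added electron more than S's larger 3p does.
Tabulated electron affinity (kJ/mol): O 141, Na 53, S 200, Ga 29, Sr 5.
So from lowest to highest: Sr < Ga < Na < O < S.

Sr, Ga, Na, O, S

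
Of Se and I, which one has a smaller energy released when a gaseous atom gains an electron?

Se is in period 4, group 16; I is in period 5, group 17.
Adding an electron releases more energy for atoms nearer the top right (short of the noble gases).
These sit on a diagonal, where the across-period and down-group effects partly cancel.
I > Se: period and group pull opposite ways; the across-period shift dominates (295 vs 195 kJ/mol).
For reference (kJ/mol): Se 195, I 295.
So Se has the smaller energy released when a gaseous atom gains an electron (Se < I).

Se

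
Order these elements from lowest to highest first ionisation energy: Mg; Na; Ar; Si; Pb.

Na is in period 3, group 1; Mg is in period 3, group 2; Si is in period 3, group 14; Ar is in period 3, group 18; Pb is in period 6, group 14.
Removing the outermost electron gets harder across a period and easier down a group.
Neither a single period nor a single group — weigh both effects.
Pb > Na: period and group pull opposite ways; the across-period shift dominates (716 vs 496 kJ/mol).
Mg > Pb: period and group pull opposite ways; the down-group shift dominates (738 vs 716 kJ/mol).
Si > Mg: Si lies to the right of Mg in period 3, so the across-period effect alone puts Si higher.
Ar > Si: both are in period 3; the period trend gives Ar the larger value.
Approximate values (kJ/mol): Na 496, Mg 738, Si 786, Ar 1521, Pb 716.
So from lowest to highest: Na < Pb < Mg < Si < Ar.

Na, Pb, Mg, Si, Ar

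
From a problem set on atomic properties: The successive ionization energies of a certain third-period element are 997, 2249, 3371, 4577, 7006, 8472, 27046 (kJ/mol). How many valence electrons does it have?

6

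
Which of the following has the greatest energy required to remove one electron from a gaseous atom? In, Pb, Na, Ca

Pb

Na is in period 3, group 1; Ca is in period 4, group 2; In is in period 5, group 13; Pb is in period 6, group 14.
Removing the outermost electron gets harder across a period and easier down a group.
A diagonal step moves right (one effect) and down (the opposite effect) at once.
In > Na: period and group pull opposite ways; the across-period shift dominates (558 vs 496 kJ/mol).
Ca > In: the two effects oppose for this pair; the down-group effect wins (590 vs 558 kJ/mol).
Pb > Ca: period and group pull opposite ways; the across-period shift dominates (716 vs 590 kJ/mol).
For reference (kJ/mol): Na 496, Ca 590, In 558, Pb 716.
The greatest energy required to remove one electron from a gaseous atom among these belongs to Pb.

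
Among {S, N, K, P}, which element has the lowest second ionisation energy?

P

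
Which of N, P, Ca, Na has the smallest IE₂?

IE_2 is the cost of taking one more electron from the +1 cation: N⁺ still has 4 valence electrons; P⁺ still has 4 valence electrons; Ca⁺ still has 1 valence electron; Na⁺ is the bare [Ne] core.
Core electrons are held far more tightly than valence electrons, so Na tops the IE_2 order.
Valence configurations: N⁺ [He]2s²2p², P⁺ [Ne]3s²3p², Ca⁺ [Ar]4s¹.
The numbers (kJ/mol): N 2856, P 1907, Ca 1145, Na 4562.
So the second ionization energies run Ca < P < N < Na.

Ca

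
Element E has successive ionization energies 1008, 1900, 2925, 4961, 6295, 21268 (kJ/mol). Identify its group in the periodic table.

Look for the largest jump between consecutive ionization energies: IE6/IE5 ≈ 3.4, far larger than any earlier ratio.
That jump marks the point where a core electron is being removed. So the atom has 5 valence electrons.
A main-group element with 5 valence electrons is in group 15.

Group 15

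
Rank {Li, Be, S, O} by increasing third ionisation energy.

S < O < Li < Be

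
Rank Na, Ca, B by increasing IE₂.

After 1 electron has been removed, what remains? Na⁺ is the bare [Ne] core; Ca⁺ still has 1 valence electron; B⁺ still has 2 valence electrons.
Pulling an electron out of a noble-gas core costs far more than removing a remaining valence electron, so Na sits at the high end of IE_2.
Valence configurations: Ca⁺ [Ar]4s¹, B⁺ [He]2s².
Approximate IE_2 values (kJ/mol): Na 4562, Ca 1145, B 2427.
Hence IE_2: Ca < B < Na.

Ca, B, Na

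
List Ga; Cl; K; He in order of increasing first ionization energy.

K < Ga < Cl < He

He is in period 1, group 18; Cl is in period 3, group 17; K is in period 4, group 1; Ga is in period 4, group 13.
Across a period the outer electron is held more tightly (higher IE₁); down a group it sits in a higher shell, more shielded, and comes off more easily.
These span different periods and groups, so the two trends combine.
Ga > K: Ga lies to the right of K in period 4, so the across-period effect alone puts Ga higher.
Cl > Ga: both effects reinforce here, so Cl is clearly the higher of the two.
He > Cl: both effects reinforce here, so He is clearly the higher of the two.
For reference (kJ/mol): He 2372, Cl 1251, K 419, Ga 579.
So from lowest to highest: K < Ga < Cl < He.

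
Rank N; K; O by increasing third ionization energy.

After 2 electrons have been removed, what remains? N²⁺ still has 3 valence electrons; K²⁺ is already 1 electron into the core; O²⁺ still has 4 valence electrons.
Usually core removal costs more than valence removal, but here the competition is close: a tightly held n=2 valence electron can cost more to remove than an n=3 core electron, so the actual values have to decide it.
Valence configurations: N²⁺ [He]2s²2p¹, O²⁺ [He]2s²2p².
Approximate IE_3 values (kJ/mol): N 4578, K 4420, O 5300.
Putting it together, IE_3: K < N < O.

K < N < O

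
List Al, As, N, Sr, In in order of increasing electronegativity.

Atoms toward the upper right of the periodic table pull bonding electrons most strongly.
Neither a single period nor a single group — weigh both effects.
Al > Sr: both effects reinforce here, so Al is clearly the higher of the two.
In > Al: this pair runs against the simple trend — see the exception note.
As > In: both effects reinforce here, so As is clearly the higher of the two.
N > As: they share group 15; the group trend gives N the larger value.
Note the exception: In has a higher electronegativity than Al, contrary to the simple trend — poor shielding by filled d (and f) subshells raises the heavier element's effective nuclear charge more than the simple down-group trend predicts.
For reference (Pauling): N 3.04, Al 1.61, As 2.18, Sr 0.95, In 1.78.
So from lowest to highest: Sr < Al < In < As < N.

Sr < Al < In < As < N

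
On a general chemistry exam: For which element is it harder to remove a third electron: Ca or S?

Ca

IE_3 is the cost of taking one more electron from the +2 cation: Ca²⁺ is the bare [Ar] core; S²⁺ still has 4 valence electrons.
Breaking into a closed-shell core is much more expensive than removing a leftover valence electron — Ca has the largest IE_3 here.
Tabulated IE_3 (kJ/mol): Ca 4912, S 3357.
Overall IE_3 order: S < Ca.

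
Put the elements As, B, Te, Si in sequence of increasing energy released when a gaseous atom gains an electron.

B < As < Si < Te

Adding an electron releases more energy for atoms nearer the top right (short of the noble gases).
A diagonal step moves right (one effect) and down (the opposite effect) at once.
As > B: the two effects oppose for this pair; the across-period effect wins (78 vs 27 kJ/mol).
Si > As: the two effects oppose for this pair; the down-group effect wins (134 vs 78 kJ/mol).
Te > Si: period and group pull opposite ways; the across-period shift dominates (190 vs 134 kJ/mol).
For reference (kJ/mol): B 27, Si 134, As 78, Te 190.
So from lowest to highest: B < As < Si < Te.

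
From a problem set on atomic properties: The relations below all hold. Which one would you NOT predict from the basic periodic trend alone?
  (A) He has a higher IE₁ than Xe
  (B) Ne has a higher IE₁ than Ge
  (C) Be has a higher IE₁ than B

The general trend: IE₁ increases across a period and decreases down a group.
(A) He (period 1, group 18) vs Xe (period 5, group 18): the stated order agrees with the simple trend.
(B) Ne (period 2, group 18) vs Ge (period 4, group 14): the stated order agrees with the simple trend.
(C) Be (period 2, group 2) vs B (period 2, group 13): the stated order contradicts the simple trend.
The exception is (C): removing B's lone 2p electron is easier than breaking Be's filled 2s².

(C)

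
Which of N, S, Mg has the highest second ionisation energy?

The second ionization energy removes an electron from the +1 ion. For each element: N⁺ still has 4 valence electrons; S⁺ still has 5 valence electrons; Mg⁺ still has 1 valence electron.
All are still removing valence electrons, so compare the +1 ions as you would atoms: IE_2 generally rises across a period (higher Z_eff) and falls down a group (larger shell), subject to the usual subshell exceptions.
Valence configurations: N⁺ [He]2s²2p², S⁺ [Ne]3s²3p³, Mg⁺ [Ne]3s¹.
Tabulated IE_2 (kJ/mol): N 2856, S 2252, Mg 1451.
Overall IE_2 order: Mg < S < N.

N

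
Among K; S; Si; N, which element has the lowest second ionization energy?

Si

The second ionization energy removes an electron from the +1 ion. For each element: K⁺ is the bare [Ar] core; S⁺ still has 5 valence electrons; Si⁺ still has 3 valence electrons; N⁺ still has 4 valence electrons.
Breaking into a closed-shell core is much more expensive than removing a leftover valence electron — K has the largest IE_2 here.
Valence configurations: S⁺ [Ne]3s²3p³, Si⁺ [Ne]3s²3p¹, N⁺ [He]2s²2p².
The numbers (kJ/mol): K 3052, S 2252, Si 1577, N 2856.
Putting it together, IE_2: Si < S < N < K.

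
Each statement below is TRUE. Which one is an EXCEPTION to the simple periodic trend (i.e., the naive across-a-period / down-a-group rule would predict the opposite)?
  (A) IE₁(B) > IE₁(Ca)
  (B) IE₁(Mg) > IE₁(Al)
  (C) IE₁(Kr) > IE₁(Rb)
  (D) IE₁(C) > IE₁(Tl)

(B)

The general trend: IE₁ increases across a period and decreases down a group.
(A) B (period 2, group 13) vs Ca (period 4, group 2): the stated order agrees with the simple trend.
(B) Mg (period 3, group 2) vs Al (period 3, group 13): the stated order contradicts the simple trend.
(C) Kr (period 4, group 18) vs Rb (period 5, group 1): the stated order agrees with the simple trend.
(D) C (period 2, group 14) vs Tl (period 6, group 13): the stated order agrees with the simple trend.
The exception is (B): Al's single 3p electron is easier to remove than one from Mg's filled 3s².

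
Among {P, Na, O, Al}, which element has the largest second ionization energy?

Na

IE_2 is the cost of taking one more electron from the +1 cation: P⁺ still has 4 valence electrons; Na⁺ is the bare [Ne] core; O⁺ still has 5 valence electrons; Al⁺ still has 2 valence electrons.
Core electrons are held far more tightly than valence electrons, so Na tops the IE_2 order.
Valence configurations: P⁺ [Ne]3s²3p², O⁺ [He]2s²2p³, Al⁺ [Ne]3s².
Tabulated IE_2 (kJ/mol): P 1907, Na 4562, O 3388, Al 1817.
Hence IE_2: Al < P < O < Na.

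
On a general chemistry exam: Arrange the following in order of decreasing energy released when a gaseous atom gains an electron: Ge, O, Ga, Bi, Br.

O is in period 2, group 16; Ga is in period 4, group 13; Ge is in period 4, group 14; Br is in period 4, group 17; Bi is in period 6, group 15.
Atoms with high Z_eff and room in the valence shell (especially the halogens) have the most exothermic electron affinities.
These span different periods and groups, so the two trends combine.
Bi > Ga: the two effects oppose for this pair; the across-period effect wins (91 vs 29 kJ/mol).
Ge > Bi: the two effects oppose for this pair; the down-group effect wins (119 vs 91 kJ/mol).
O > Ge: both effects reinforce here, so O is clearly the higher of the two.
Br > O: the two effects oppose for this pair; the across-period effect wins (325 vs 141 kJ/mol).
Tabulated electron affinity (kJ/mol): O 141, Ga 29, Ge 119, Br 325, Bi 91.
So from highest to lowest: Br > O > Ge > Bi > Ga.

Br > O > Ge > Bi > Ga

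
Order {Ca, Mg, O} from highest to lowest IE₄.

After 3 electrons have been removed, what remains? Ca³⁺ is already 1 electron into the core; Mg³⁺ is already 1 electron into the core; O³⁺ still has 3 valence electrons.
Usually core removal costs more than valence removal, but here the competition is close: a tightly held n=2 valence electron can cost more to remove than an n=3 core electron, so the actual values have to decide it.
Tabulated IE_4 (kJ/mol): Ca 6491, Mg 10543, O 7469.
Overall IE_4 order: Ca < O < Mg.

Mg, O, Ca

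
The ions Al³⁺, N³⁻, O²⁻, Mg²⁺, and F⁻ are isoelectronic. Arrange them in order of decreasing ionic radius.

N³⁻ > O²⁻ > F⁻ > Mg²⁺ > Al³⁺

All of these have 10 electrons, so size is governed by nuclear charge alone: the more protons, the stronger the pull on the same electron cloud, and the smaller the ion.
Nuclear charges: Al³⁺ (Z=13), Mg²⁺ (Z=12), F⁻ (Z=9), O²⁻ (Z=8), N³⁻ (Z=7).
Largest to smallest: N³⁻ > O²⁻ > F⁻ > Mg²⁺ > Al³⁺.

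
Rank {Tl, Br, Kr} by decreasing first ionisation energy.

Kr > Br > Tl

Br is in period 4, group 17; Kr is in period 4, group 18; Tl is in period 6, group 13.
Across a period the outer electron is held more tightly (higher IE₁); down a group it sits in a higher shell, more shielded, and comes off more easily.
Here both period and group differ, so the two effects have to be weighed against each other.
Br > Tl: both effects reinforce here, so Br is clearly the higher of the two.
Kr > Br: both are in period 4; the period trend gives Kr the larger value.
Tabulated first ionization energy (kJ/mol): Br 1140, Kr 1351, Tl 589.
So from highest to lowest: Kr > Br > Tl.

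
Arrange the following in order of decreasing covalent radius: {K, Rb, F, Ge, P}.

Rb > K > Ge > P > F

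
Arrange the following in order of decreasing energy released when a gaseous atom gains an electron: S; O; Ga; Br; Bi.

Br, S, O, Bi, Ga

O is in period 2, group 16; S is in period 3, group 16; Ga is in period 4, group 13; Br is in period 4, group 17; Bi is in period 6, group 15.
Electron affinity generally becomes more exothermic across a period toward the halogens and less exothermic down a group.
Neither a single period nor a single group — weigh both effects.
Bi > Ga: the two effects oppose for this pair; the across-period effect wins (91 vs 29 kJ/mol).
O > Bi: relative to Bi, both the across-period and down-group shifts push O's electron affinity up.
S > O: this pair runs against the simple trend — see the exception note.
Br > S: the two effects oppose for this pair; the across-period effect wins (325 vs 200 kJ/mol).
Note the exception: S has a higher electron affinity than O, contrary to the simple trend — the compact 2p subshell of O repels the added electron more than S's larger 3p does.
Approximate values (kJ/mol): O 141, S 200, Ga 29, Br 325, Bi 91.
So from highest to lowest: Br > S > O > Bi > Ga.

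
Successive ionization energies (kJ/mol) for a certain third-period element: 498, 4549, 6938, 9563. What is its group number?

Group 1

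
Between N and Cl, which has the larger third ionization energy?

N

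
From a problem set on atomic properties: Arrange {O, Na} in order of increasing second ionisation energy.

After 1 electron has been removed, what remains? O⁺ still has 5 valence electrons; Na⁺ is the bare [Ne] core.
Pulling an electron out of a noble-gas core costs far more than removing a remaining valence electron, so Na sits at the high end of IE_2.
Tabulated IE_2 (kJ/mol): O 3388, Na 4562.
So the second ionization energies run O < Na.

O, Na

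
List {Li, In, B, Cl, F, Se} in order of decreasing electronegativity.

EN rises left→right (higher Z_eff, smaller atoms) and falls top→bottom (larger, more shielded atoms).
These span different periods and groups, so the two trends combine.
In > Li: the two effects oppose for this pair; the across-period effect wins (1.78 vs 0.98).
B > In: they share group 13; the group trend gives B the larger value.
Se > B: period and group pull opposite ways; the across-period shift dominates (2.55 vs 2.04).
Cl > Se: both effects reinforce here, so Cl is clearly the higher of the two.
F > Cl: F sits above Cl in group 17, so the down-group effect alone puts F higher.
Tabulated electronegativity (Pauling): Li 0.98, B 2.04, F 3.98, Cl 3.16, Se 2.55, In 1.78.
So from highest to lowest: F > Cl > Se > B > In > Li.

F > Cl > Se > B > In > Li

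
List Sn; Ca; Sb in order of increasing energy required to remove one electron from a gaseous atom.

Ca < Sn < Sb

First ionization energy rises across a period (greater Z_eff holds electrons more tightly) and falls down a group (valence electrons are farther from the nucleus).
Neither a single period nor a single group — weigh both effects.
Sn > Ca: period and group pull opposite ways; the across-period shift dominates (709 vs 590 kJ/mol).
Sb > Sn: both are in period 5; the period trend gives Sb the larger value.
Approximate values (kJ/mol): Ca 590, Sn 709, Sb 831.
So from lowest to highest: Ca < Sn < Sb.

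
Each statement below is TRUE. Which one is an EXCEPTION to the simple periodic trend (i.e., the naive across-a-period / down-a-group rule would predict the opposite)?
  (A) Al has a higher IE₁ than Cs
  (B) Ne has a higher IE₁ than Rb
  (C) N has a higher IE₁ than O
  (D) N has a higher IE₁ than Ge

The general trend: IE₁ increases across a period and decreases down a group.
(A) Al (period 3, group 13) vs Cs (period 6, group 1): the stated order agrees with the simple trend.
(B) Ne (period 2, group 18) vs Rb (period 5, group 1): the stated order agrees with the simple trend.
(C) N (period 2, group 15) vs O (period 2, group 16): the stated order contradicts the simple trend.
(D) N (period 2, group 15) vs Ge (period 4, group 14): the stated order agrees with the simple trend.
The exception is (C): pairing an electron in O's 2p⁴ costs repulsion energy, so O ionizes more easily than half-filled N (2p³).

(C)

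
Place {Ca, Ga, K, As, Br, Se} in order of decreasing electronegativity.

Br, Se, As, Ga, Ca, K

Electronegativity increases across a period and decreases down a group, tracking effective nuclear charge and atomic size.
All lie in period 4, so electronegativity increases left to right.
So from highest to lowest: Br > Se > As > Ga > Ca > K.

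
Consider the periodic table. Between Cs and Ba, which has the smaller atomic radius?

Ba

Cs is in period 6, group 1; Ba is in period 6, group 2.
Across a period the added protons contract the valence shell; down a group each new principal shell makes the atom larger.
All lie in period 6, so atomic radius increases right to left.
So Ba has the smaller atomic radius (Ba < Cs).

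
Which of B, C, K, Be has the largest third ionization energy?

Be

The third ionization energy removes an electron from the +2 ion. For each element: B²⁺ still has 1 valence electron; C²⁺ still has 2 valence electrons; K²⁺ is already 1 electron into the core; Be²⁺ is the bare [He] core.
Usually core removal costs more than valence removal, but here the competition is close: a tightly held n=2 valence electron can cost more to remove than an n=3 core electron, so the actual values have to decide it.
Valence configurations: B²⁺ [He]2s¹, C²⁺ [He]2s².
Tabulated IE_3 (kJ/mol): B 3660, C 4620, K 4420, Be 14849.
So the third ionization energies run B < K < C < Be.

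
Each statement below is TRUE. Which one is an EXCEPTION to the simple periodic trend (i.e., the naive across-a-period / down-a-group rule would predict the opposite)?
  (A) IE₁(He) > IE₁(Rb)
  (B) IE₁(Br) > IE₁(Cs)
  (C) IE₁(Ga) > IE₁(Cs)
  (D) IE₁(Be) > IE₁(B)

The general trend: first ionization energy increases across a period and decreases down a group.
(A) He (period 1, group 18) vs Rb (period 5, group 1): the stated order agrees with the simple trend.
(B) Br (period 4, group 17) vs Cs (period 6, group 1): the stated order agrees with the simple trend.
(C) Ga (period 4, group 13) vs Cs (period 6, group 1): the stated order agrees with the simple trend.
(D) Be (period 2, group 2) vs B (period 2, group 13): the stated order contradicts the simple trend.
The exception is (D): removing B's lone 2p electron is easier than breaking Be's filled 2s².

(D)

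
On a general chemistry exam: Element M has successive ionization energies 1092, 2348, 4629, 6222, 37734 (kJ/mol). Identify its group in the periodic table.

Group 14

Look for the largest jump between consecutive ionization energies: IE5/IE4 ≈ 6.1, far larger than any earlier ratio.
That jump marks the point where a core electron is being removed. So the atom has 4 valence electrons.
A main-group element with 4 valence electrons is in group 14.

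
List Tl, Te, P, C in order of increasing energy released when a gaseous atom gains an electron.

Tl < P < C < Te

Atoms with high Z_eff and room in the valence shell (especially the halogens) have the most exothermic electron affinities.
Neither a single period nor a single group — weigh both effects.
P > Tl: both effects reinforce here, so P is clearly the higher of the two.
C > P: period and group pull opposite ways; the down-group shift dominates (122 vs 72 kJ/mol).
Te > C: period and group pull opposite ways; the across-period shift dominates (190 vs 122 kJ/mol).
For reference (kJ/mol): C 122, P 72, Te 190, Tl 19.
So from lowest to highest: Tl < P < C < Te.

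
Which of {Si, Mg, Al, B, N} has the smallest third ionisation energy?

Al

IE_3 is the cost of taking one more electron from the +2 cation: Si²⁺ still has 2 valence electrons; Mg²⁺ is the bare [Ne] core; Al²⁺ still has 1 valence electron; B²⁺ still has 1 valence electron; N²⁺ still has 3 valence electrons.
Breaking into a closed-shell core is much more expensive than removing a leftover valence electron — Mg has the largest IE_3 here.
Valence configurations: Si²⁺ [Ne]3s², Al²⁺ [Ne]3s¹, B²⁺ [He]2s¹, N²⁺ [He]2s²2p¹.
The numbers (kJ/mol): Si 3232, Mg 7733, Al 2745, B 3660, N 4578.
So the third ionization energies run Al < Si < B < N < Mg.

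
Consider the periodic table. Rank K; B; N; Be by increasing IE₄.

After 3 electrons have been removed, what remains? K³⁺ is already 2 electrons into the core; B³⁺ is the bare [He] core; N³⁺ still has 2 valence electrons; Be³⁺ is already 1 electron into the core.
Usually core removal costs more than valence removal, but here the competition is close: a tightly held n=2 valence electron can cost more to remove than an n=3 core electron, so the actual values have to decide it.
Tabulated IE_4 (kJ/mol): K 5877, B 25026, N 7475, Be 21007.
Overall IE_4 order: K < N < Be < B.

K < N < Be < B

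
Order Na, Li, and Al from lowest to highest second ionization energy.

Consider each +1 ion: Na⁺ is the bare [Ne] core; Li⁺ is the bare [He] core; Al⁺ still has 2 valence electrons.
Core electrons are held far more tightly than valence electrons, so Na and Li top the IE_2 order.
Approximate IE_2 values (kJ/mol): Na 4562, Li 7298, Al 1817.
Overall IE_2 order: Al < Na < Li.

Al, Na, Li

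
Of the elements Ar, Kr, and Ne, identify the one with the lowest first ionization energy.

Ne is in period 2, group 18; Ar is in period 3, group 18; Kr is in period 4, group 18.
First ionization energy rises across a period (greater Z_eff holds electrons more tightly) and falls down a group (valence electrons are farther from the nucleus).
All are in group 18, so first ionization energy increases up the group.
The lowest first ionization energy among these belongs to Kr.

Kr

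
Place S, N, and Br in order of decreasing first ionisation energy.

First ionization energy rises across a period (greater Z_eff holds electrons more tightly) and falls down a group (valence electrons are farther from the nucleus).
A diagonal step moves right (one effect) and down (the opposite effect) at once.
Br > S: period and group pull opposite ways; the across-period shift dominates (1140 vs 1000 kJ/mol).
N > Br: period and group pull opposite ways; the down-group shift dominates (1402 vs 1140 kJ/mol).
For reference (kJ/mol): N 1402, S 1000, Br 1140.
So from highest to lowest: N > Br > S.

N > Br > S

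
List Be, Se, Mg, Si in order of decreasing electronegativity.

Se > Si > Be > Mg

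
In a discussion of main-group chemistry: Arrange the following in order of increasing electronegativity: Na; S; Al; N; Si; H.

H is in period 1, group 1; N is in period 2, group 15; Na is in period 3, group 1; Al is in period 3, group 13; Si is in period 3, group 14; S is in period 3, group 16.
Electronegativity increases across a period and decreases down a group, tracking effective nuclear charge and atomic size.
These span different periods and groups, so the two trends combine.
Al > Na: both are in period 3; the period trend gives Al the larger value.
Si > Al: Si lies to the right of Al in period 3, so the across-period effect alone puts Si higher.
H > Si: the two effects oppose for this pair; the down-group effect wins (2.20 vs 1.90).
S > H: period and group pull opposite ways; the across-period shift dominates (2.58 vs 2.20).
N > S: period and group pull opposite ways; the down-group shift dominates (3.04 vs 2.58).
Tabulated electronegativity (Pauling): H 2.20, N 3.04, Na 0.93, Al 1.61, Si 1.90, S 2.58.
So from lowest to highest: Na < Al < Si < H < S < N.

Na < Al < Si < H < S < N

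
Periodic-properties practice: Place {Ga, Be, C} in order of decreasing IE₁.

C > Be > Ga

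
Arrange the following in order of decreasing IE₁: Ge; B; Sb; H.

Removing the outermost electron gets harder across a period and easier down a group.
These span different periods and groups, so the two trends combine.
B > Ge: the two effects oppose for this pair; the down-group effect wins (801 vs 762 kJ/mol).
Sb > B: the two effects oppose for this pair; the across-period effect wins (831 vs 801 kJ/mol).
H > Sb: the two effects oppose for this pair; the down-group effect wins (1312 vs 831 kJ/mol).
Tabulated first ionization energy (kJ/mol): H 1312, B 801, Ge 762, Sb 831.
So from highest to lowest: H > Sb > B > Ge.

H > Sb > B > Ge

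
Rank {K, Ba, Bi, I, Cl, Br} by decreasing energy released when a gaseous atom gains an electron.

Cl > Br > I > Bi > K > Ba

Cl is in period 3, group 17; K is in period 4, group 1; Br is in period 4, group 17; I is in period 5, group 17; Ba is in period 6, group 2; Bi is in period 6, group 15.
Adding an electron releases more energy for atoms nearer the top right (short of the noble gases).
Here both period and group differ, so the two effects have to be weighed against each other.
K > Ba: period and group pull opposite ways; the down-group shift dominates (48 vs 14 kJ/mol).
Bi > K: period and group pull opposite ways; the across-period shift dominates (91 vs 48 kJ/mol).
I > Bi: relative to Bi, both the across-period and down-group shifts push I's electron affinity up.
Br > I: they share group 17; the group trend gives Br the larger value.
Cl > Br: Cl sits above Br in group 17, so the down-group effect alone puts Cl higher.
Approximate values (kJ/mol): Cl 349, K 48, Br 325, I 295, Ba 14, Bi 91.
So from highest to lowest: Cl > Br > I > Bi > K > Ba.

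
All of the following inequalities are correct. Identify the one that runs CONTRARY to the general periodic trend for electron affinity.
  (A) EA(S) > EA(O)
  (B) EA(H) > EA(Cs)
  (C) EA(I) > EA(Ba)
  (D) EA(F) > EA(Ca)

The general trend: electron affinity increases across a period and decreases down a group.
(A) S (period 3, group 16) vs O (period 2, group 16): the stated order contradicts the simple trend.
(B) H (period 1, group 1) vs Cs (period 6, group 1): the stated order agrees with the simple trend.
(C) I (period 5, group 17) vs Ba (period 6, group 2): the stated order agrees with the simple trend.
(D) F (period 2, group 17) vs Ca (period 4, group 2): the stated order agrees with the simple trend.
The exception is (A): the compact 2p subshell of O repels the added electron more than S's larger 3p does.

(A)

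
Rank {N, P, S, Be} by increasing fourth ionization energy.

S, P, N, Be

Consider each +3 ion: N³⁺ still has 2 valence electrons; P³⁺ still has 2 valence electrons; S³⁺ still has 3 valence electrons; Be³⁺ is already 1 electron into the core.
Core electrons are held far more tightly than valence electrons, so Be tops the IE_4 order.
Valence configurations: N³⁺ [He]2s², P³⁺ [Ne]3s², S³⁺ [Ne]3s²3p¹.
S³⁺ loses a lone 3p electron whereas P³⁺ must break into a filled 3s² pair, so IE_4(P) > IE_4(S) even though S has the higher nuclear charge.
The numbers (kJ/mol): N 7475, P 4964, S 4556, Be 21007.
Putting it together, IE_4: S < P < N < Be.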